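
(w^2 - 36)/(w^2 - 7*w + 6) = (w + 6)/(w - 1)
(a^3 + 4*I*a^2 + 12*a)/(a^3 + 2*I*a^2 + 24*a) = (a - 2*I)/(a - 4*I)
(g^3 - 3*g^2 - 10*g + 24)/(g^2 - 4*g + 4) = (g^2 - g - 12)/(g - 2)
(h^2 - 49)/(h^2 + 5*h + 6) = (h^2 - 49)/(h^2 + 5*h + 6)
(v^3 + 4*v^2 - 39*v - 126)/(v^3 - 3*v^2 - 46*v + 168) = (v + 3)/(v - 4)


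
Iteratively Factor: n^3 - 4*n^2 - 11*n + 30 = (n + 3)*(n^2 - 7*n + 10) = (n - 2)*(n + 3)*(n - 5)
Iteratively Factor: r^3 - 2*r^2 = (r - 2)*(r^2) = r*(r - 2)*(r)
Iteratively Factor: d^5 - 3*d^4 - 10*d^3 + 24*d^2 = (d + 3)*(d^4 - 6*d^3 + 8*d^2) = d*(d + 3)*(d^3 - 6*d^2 + 8*d) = d^2*(d + 3)*(d^2 - 6*d + 8) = d^2*(d - 4)*(d + 3)*(d - 2)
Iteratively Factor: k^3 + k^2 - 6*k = (k)*(k^2 + k - 6) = k*(k + 3)*(k - 2)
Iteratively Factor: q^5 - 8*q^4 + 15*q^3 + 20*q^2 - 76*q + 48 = (q - 1)*(q^4 - 7*q^3 + 8*q^2 + 28*q - 48) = (q - 2)*(q - 1)*(q^3 - 5*q^2 - 2*q + 24) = (q - 2)*(q - 1)*(q + 2)*(q^2 - 7*q + 12) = (q - 4)*(q - 2)*(q - 1)*(q + 2)*(q - 3)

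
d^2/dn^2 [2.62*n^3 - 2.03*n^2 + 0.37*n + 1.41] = 15.72*n - 4.06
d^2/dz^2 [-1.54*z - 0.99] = 0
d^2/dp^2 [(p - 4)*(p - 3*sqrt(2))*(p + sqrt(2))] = 6*p - 8 - 4*sqrt(2)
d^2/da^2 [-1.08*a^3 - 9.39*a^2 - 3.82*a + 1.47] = -6.48*a - 18.78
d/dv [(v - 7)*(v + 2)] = 2*v - 5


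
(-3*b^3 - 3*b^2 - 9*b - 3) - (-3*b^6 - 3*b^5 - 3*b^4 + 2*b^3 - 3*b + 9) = 3*b^6 + 3*b^5 + 3*b^4 - 5*b^3 - 3*b^2 - 6*b - 12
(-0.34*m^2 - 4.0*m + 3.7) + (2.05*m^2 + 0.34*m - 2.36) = 1.71*m^2 - 3.66*m + 1.34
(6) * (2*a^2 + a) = 12*a^2 + 6*a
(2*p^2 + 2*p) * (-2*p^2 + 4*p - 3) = -4*p^4 + 4*p^3 + 2*p^2 - 6*p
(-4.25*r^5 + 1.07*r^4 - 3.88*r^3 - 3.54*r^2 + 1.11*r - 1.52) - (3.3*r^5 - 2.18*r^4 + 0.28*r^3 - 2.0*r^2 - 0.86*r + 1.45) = -7.55*r^5 + 3.25*r^4 - 4.16*r^3 - 1.54*r^2 + 1.97*r - 2.97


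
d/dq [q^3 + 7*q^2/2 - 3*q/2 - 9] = 3*q^2 + 7*q - 3/2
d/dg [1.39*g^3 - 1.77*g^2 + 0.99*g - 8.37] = 4.17*g^2 - 3.54*g + 0.99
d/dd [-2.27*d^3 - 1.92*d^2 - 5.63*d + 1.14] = -6.81*d^2 - 3.84*d - 5.63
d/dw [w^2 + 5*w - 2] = 2*w + 5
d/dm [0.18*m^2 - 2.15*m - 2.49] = 0.36*m - 2.15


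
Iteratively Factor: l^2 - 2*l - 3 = (l - 3)*(l + 1)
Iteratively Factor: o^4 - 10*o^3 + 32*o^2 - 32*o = (o - 2)*(o^3 - 8*o^2 + 16*o) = (o - 4)*(o - 2)*(o^2 - 4*o) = (o - 4)^2*(o - 2)*(o)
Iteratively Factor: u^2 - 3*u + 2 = (u - 1)*(u - 2)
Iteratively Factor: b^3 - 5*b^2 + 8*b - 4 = (b - 1)*(b^2 - 4*b + 4) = (b - 2)*(b - 1)*(b - 2)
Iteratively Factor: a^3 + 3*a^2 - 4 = (a + 2)*(a^2 + a - 2) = (a + 2)^2*(a - 1)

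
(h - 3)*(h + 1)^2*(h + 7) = h^4 + 6*h^3 - 12*h^2 - 38*h - 21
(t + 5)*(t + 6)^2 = t^3 + 17*t^2 + 96*t + 180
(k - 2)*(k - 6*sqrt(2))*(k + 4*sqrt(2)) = k^3 - 2*sqrt(2)*k^2 - 2*k^2 - 48*k + 4*sqrt(2)*k + 96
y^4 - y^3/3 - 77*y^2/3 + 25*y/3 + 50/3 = (y - 5)*(y - 1)*(y + 2/3)*(y + 5)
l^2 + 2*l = l*(l + 2)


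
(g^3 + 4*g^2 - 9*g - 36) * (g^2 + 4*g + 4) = g^5 + 8*g^4 + 11*g^3 - 56*g^2 - 180*g - 144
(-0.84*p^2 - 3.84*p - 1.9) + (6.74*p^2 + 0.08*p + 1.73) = 5.9*p^2 - 3.76*p - 0.17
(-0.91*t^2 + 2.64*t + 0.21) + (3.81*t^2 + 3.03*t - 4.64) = 2.9*t^2 + 5.67*t - 4.43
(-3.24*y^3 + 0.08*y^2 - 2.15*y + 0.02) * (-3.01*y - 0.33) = 9.7524*y^4 + 0.8284*y^3 + 6.4451*y^2 + 0.6493*y - 0.0066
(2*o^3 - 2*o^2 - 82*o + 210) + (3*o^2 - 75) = 2*o^3 + o^2 - 82*o + 135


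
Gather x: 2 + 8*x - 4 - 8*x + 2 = 0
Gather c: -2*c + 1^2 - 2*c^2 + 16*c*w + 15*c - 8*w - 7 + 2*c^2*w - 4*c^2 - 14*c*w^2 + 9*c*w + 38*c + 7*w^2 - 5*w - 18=c^2*(2*w - 6) + c*(-14*w^2 + 25*w + 51) + 7*w^2 - 13*w - 24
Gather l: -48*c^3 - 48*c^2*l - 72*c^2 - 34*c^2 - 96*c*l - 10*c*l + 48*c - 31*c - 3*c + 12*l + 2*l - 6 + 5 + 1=-48*c^3 - 106*c^2 + 14*c + l*(-48*c^2 - 106*c + 14)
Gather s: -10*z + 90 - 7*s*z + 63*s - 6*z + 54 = s*(63 - 7*z) - 16*z + 144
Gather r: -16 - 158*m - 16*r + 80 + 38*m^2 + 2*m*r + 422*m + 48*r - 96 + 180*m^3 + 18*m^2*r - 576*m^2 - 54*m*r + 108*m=180*m^3 - 538*m^2 + 372*m + r*(18*m^2 - 52*m + 32) - 32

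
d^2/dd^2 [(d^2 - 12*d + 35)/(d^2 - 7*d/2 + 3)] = 4*(-34*d^3 + 384*d^2 - 1038*d + 827)/(8*d^6 - 84*d^5 + 366*d^4 - 847*d^3 + 1098*d^2 - 756*d + 216)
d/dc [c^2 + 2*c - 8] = 2*c + 2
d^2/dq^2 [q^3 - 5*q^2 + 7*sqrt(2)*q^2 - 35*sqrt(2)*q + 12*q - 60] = 6*q - 10 + 14*sqrt(2)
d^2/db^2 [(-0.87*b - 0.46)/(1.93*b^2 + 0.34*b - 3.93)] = (-(0.87*b + 0.46)*(3.86*b + 0.34)*(7.72*b + 0.68) + (10.0746*b + 2.3672)*(1.93*b^2 + 0.34*b - 3.93))/(1.93*b^2 + 0.34*b - 3.93)^3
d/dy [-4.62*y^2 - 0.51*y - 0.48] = -9.24*y - 0.51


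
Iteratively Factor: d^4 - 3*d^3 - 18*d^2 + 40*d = (d)*(d^3 - 3*d^2 - 18*d + 40) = d*(d + 4)*(d^2 - 7*d + 10) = d*(d - 5)*(d + 4)*(d - 2)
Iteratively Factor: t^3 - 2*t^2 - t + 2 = (t - 2)*(t^2 - 1) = (t - 2)*(t + 1)*(t - 1)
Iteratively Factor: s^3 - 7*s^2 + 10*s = (s)*(s^2 - 7*s + 10) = s*(s - 2)*(s - 5)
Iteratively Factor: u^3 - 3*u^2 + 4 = (u - 2)*(u^2 - u - 2) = (u - 2)*(u + 1)*(u - 2)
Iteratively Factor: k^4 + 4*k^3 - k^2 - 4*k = (k - 1)*(k^3 + 5*k^2 + 4*k) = (k - 1)*(k + 1)*(k^2 + 4*k) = (k - 1)*(k + 1)*(k + 4)*(k)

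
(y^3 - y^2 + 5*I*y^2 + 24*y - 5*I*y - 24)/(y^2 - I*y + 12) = (y^3 + y^2*(-1 + 5*I) + y*(24 - 5*I) - 24)/(y^2 - I*y + 12)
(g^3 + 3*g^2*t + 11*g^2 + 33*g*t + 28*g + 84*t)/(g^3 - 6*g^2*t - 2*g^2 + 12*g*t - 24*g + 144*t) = (-g^2 - 3*g*t - 7*g - 21*t)/(-g^2 + 6*g*t + 6*g - 36*t)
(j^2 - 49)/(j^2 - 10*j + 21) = (j + 7)/(j - 3)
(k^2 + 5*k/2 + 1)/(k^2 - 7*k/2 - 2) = (k + 2)/(k - 4)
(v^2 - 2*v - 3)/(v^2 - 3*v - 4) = (v - 3)/(v - 4)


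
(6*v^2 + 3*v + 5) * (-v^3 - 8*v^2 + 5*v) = -6*v^5 - 51*v^4 + v^3 - 25*v^2 + 25*v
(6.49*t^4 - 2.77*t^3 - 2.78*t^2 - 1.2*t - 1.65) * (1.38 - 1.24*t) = -8.0476*t^5 + 12.391*t^4 - 0.3754*t^3 - 2.3484*t^2 + 0.39*t - 2.277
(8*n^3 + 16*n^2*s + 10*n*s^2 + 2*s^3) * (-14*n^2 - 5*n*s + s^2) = -112*n^5 - 264*n^4*s - 212*n^3*s^2 - 62*n^2*s^3 + 2*s^5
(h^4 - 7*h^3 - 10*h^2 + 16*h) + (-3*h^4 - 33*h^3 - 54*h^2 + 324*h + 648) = -2*h^4 - 40*h^3 - 64*h^2 + 340*h + 648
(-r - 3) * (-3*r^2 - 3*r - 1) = 3*r^3 + 12*r^2 + 10*r + 3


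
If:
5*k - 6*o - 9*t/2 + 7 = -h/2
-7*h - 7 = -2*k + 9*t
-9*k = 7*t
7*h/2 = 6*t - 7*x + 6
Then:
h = 384/1421 - 190*x/203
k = 19/29 - 14*x/29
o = 40361/17052 - 192*x/203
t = 18*x/29 - 171/203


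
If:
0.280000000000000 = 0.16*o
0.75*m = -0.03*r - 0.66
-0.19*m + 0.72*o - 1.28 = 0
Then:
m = -0.11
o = 1.75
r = -19.37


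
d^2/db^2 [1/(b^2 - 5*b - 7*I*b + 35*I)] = 2*(-b^2 + 5*b + 7*I*b + (-2*b + 5 + 7*I)^2 - 35*I)/(b^2 - 5*b - 7*I*b + 35*I)^3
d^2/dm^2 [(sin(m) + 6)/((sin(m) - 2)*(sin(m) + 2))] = (-sin(m)^5 - 24*sin(m)^4 - 22*sin(m)^3 - 60*sin(m)^2 + 8*sin(m) + 48)/((sin(m) - 2)^3*(sin(m) + 2)^3)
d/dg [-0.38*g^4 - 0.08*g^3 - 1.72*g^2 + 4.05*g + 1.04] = -1.52*g^3 - 0.24*g^2 - 3.44*g + 4.05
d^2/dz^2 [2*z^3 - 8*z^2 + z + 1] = 12*z - 16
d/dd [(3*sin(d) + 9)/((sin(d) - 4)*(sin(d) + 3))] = -3*cos(d)/(sin(d) - 4)^2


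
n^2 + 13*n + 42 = (n + 6)*(n + 7)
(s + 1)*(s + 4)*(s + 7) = s^3 + 12*s^2 + 39*s + 28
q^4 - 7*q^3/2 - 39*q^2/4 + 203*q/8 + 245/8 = (q - 7/2)^2*(q + 1)*(q + 5/2)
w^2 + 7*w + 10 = (w + 2)*(w + 5)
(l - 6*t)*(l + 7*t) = l^2 + l*t - 42*t^2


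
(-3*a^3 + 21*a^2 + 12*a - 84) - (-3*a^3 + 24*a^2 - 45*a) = -3*a^2 + 57*a - 84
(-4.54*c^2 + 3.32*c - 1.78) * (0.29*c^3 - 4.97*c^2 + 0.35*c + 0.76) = -1.3166*c^5 + 23.5266*c^4 - 18.6056*c^3 + 6.5582*c^2 + 1.9002*c - 1.3528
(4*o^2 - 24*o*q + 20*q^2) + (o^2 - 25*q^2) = 5*o^2 - 24*o*q - 5*q^2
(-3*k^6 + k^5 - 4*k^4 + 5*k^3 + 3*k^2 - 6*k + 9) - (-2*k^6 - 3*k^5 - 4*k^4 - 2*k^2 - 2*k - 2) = -k^6 + 4*k^5 + 5*k^3 + 5*k^2 - 4*k + 11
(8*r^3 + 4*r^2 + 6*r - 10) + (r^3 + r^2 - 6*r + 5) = 9*r^3 + 5*r^2 - 5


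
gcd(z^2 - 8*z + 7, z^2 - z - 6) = 1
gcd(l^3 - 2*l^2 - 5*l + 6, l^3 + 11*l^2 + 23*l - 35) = l - 1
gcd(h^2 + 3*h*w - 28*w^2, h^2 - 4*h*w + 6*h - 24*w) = -h + 4*w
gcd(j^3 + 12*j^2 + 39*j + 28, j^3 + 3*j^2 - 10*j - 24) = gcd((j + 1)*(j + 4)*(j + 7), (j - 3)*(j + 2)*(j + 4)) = j + 4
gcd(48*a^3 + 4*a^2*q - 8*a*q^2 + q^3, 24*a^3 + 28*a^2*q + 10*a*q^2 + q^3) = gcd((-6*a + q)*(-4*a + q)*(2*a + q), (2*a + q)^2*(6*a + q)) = 2*a + q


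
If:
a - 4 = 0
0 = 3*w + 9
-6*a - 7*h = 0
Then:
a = 4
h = -24/7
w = -3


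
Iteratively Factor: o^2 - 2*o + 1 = (o - 1)*(o - 1)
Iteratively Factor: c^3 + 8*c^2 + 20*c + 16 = (c + 2)*(c^2 + 6*c + 8) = (c + 2)^2*(c + 4)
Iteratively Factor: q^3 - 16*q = (q - 4)*(q^2 + 4*q) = (q - 4)*(q + 4)*(q)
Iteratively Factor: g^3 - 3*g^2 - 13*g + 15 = (g + 3)*(g^2 - 6*g + 5) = (g - 5)*(g + 3)*(g - 1)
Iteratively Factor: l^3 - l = (l)*(l^2 - 1) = l*(l + 1)*(l - 1)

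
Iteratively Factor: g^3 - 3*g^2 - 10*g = (g + 2)*(g^2 - 5*g) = (g - 5)*(g + 2)*(g)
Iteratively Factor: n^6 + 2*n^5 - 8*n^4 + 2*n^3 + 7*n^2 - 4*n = (n - 1)*(n^5 + 3*n^4 - 5*n^3 - 3*n^2 + 4*n) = (n - 1)^2*(n^4 + 4*n^3 - n^2 - 4*n) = (n - 1)^2*(n + 1)*(n^3 + 3*n^2 - 4*n) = n*(n - 1)^2*(n + 1)*(n^2 + 3*n - 4) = n*(n - 1)^3*(n + 1)*(n + 4)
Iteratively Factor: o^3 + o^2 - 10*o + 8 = (o + 4)*(o^2 - 3*o + 2) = (o - 1)*(o + 4)*(o - 2)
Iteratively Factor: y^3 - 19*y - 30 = (y - 5)*(y^2 + 5*y + 6) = (y - 5)*(y + 3)*(y + 2)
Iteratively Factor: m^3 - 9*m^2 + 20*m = (m - 4)*(m^2 - 5*m) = m*(m - 4)*(m - 5)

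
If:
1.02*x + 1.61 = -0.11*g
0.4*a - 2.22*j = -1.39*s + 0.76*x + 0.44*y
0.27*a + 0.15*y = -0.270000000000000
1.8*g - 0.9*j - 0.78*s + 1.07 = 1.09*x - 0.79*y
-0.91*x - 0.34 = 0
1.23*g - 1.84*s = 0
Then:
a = -5.49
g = -11.17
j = -7.14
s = -7.47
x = -0.37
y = 8.08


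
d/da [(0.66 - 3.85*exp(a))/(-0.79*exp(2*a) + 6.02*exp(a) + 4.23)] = (-3.0415*exp(2*a) + 1.0428*exp(a) - 20.2587)*exp(a)/(0.6241*exp(4*a) - 9.5116*exp(3*a) + 29.557*exp(2*a) + 50.9292*exp(a) + 17.8929)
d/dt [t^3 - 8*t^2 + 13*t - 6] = 3*t^2 - 16*t + 13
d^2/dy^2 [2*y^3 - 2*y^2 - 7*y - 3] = 12*y - 4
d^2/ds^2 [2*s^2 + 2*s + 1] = 4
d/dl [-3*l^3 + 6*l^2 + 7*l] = -9*l^2 + 12*l + 7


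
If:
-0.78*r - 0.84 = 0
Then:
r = -1.08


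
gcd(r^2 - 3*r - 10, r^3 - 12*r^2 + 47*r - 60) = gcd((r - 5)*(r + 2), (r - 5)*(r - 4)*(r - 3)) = r - 5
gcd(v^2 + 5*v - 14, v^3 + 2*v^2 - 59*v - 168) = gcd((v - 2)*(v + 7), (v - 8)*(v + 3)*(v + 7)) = v + 7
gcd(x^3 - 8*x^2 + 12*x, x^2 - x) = x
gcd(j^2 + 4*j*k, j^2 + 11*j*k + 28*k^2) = j + 4*k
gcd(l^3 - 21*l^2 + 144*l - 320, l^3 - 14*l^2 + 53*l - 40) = l^2 - 13*l + 40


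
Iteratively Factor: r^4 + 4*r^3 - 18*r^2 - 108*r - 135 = (r + 3)*(r^3 + r^2 - 21*r - 45) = (r - 5)*(r + 3)*(r^2 + 6*r + 9) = (r - 5)*(r + 3)^2*(r + 3)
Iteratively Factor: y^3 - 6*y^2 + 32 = (y - 4)*(y^2 - 2*y - 8) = (y - 4)*(y + 2)*(y - 4)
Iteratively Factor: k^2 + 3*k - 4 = (k + 4)*(k - 1)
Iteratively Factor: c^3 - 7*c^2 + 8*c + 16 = (c + 1)*(c^2 - 8*c + 16) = (c - 4)*(c + 1)*(c - 4)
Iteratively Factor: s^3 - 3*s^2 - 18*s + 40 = (s + 4)*(s^2 - 7*s + 10) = (s - 2)*(s + 4)*(s - 5)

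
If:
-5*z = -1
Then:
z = 1/5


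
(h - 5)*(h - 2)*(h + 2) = h^3 - 5*h^2 - 4*h + 20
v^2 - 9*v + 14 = (v - 7)*(v - 2)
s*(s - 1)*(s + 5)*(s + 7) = s^4 + 11*s^3 + 23*s^2 - 35*s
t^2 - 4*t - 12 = (t - 6)*(t + 2)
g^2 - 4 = (g - 2)*(g + 2)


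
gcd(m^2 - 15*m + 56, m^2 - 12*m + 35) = m - 7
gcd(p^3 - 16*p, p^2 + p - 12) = p + 4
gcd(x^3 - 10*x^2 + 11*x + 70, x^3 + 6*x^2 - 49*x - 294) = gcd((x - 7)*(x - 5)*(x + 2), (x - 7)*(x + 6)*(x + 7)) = x - 7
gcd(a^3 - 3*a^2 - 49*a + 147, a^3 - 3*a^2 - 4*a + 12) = a - 3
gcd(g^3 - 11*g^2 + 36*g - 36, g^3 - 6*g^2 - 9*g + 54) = g^2 - 9*g + 18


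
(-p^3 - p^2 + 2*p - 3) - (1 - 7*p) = -p^3 - p^2 + 9*p - 4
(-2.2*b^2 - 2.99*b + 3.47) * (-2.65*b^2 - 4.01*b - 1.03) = 5.83*b^4 + 16.7455*b^3 + 5.0604*b^2 - 10.835*b - 3.5741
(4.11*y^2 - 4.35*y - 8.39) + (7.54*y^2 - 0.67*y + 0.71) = 11.65*y^2 - 5.02*y - 7.68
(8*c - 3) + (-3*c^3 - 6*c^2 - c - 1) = -3*c^3 - 6*c^2 + 7*c - 4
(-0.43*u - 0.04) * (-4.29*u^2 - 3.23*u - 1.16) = 1.8447*u^3 + 1.5605*u^2 + 0.628*u + 0.0464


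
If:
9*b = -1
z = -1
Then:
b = -1/9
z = -1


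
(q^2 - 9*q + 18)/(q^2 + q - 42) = (q - 3)/(q + 7)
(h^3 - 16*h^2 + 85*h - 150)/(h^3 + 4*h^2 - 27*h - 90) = (h^2 - 11*h + 30)/(h^2 + 9*h + 18)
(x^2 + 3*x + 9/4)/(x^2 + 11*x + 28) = (x^2 + 3*x + 9/4)/(x^2 + 11*x + 28)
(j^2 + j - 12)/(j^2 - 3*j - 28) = (j - 3)/(j - 7)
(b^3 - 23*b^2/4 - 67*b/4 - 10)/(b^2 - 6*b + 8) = (4*b^3 - 23*b^2 - 67*b - 40)/(4*(b^2 - 6*b + 8))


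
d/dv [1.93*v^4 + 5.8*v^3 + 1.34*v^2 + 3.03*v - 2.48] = 7.72*v^3 + 17.4*v^2 + 2.68*v + 3.03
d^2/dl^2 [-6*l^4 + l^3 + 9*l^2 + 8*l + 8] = -72*l^2 + 6*l + 18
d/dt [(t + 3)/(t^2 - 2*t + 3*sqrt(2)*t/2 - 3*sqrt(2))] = 2*(2*t^2 - 4*t + 3*sqrt(2)*t - (t + 3)*(4*t - 4 + 3*sqrt(2)) - 6*sqrt(2))/(2*t^2 - 4*t + 3*sqrt(2)*t - 6*sqrt(2))^2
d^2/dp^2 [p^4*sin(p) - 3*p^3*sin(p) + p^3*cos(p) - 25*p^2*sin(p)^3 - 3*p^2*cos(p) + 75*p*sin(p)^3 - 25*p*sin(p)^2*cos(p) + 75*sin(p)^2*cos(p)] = -p^4*sin(p) + 3*p^3*sin(p) + 7*p^3*cos(p) - 225*p^2*sin(p)*cos(p)^2 + 81*p^2*sin(p) - 15*p^2*cos(p) + 675*p*sin(p)*cos(p)^2 - 231*p*sin(p) + 75*p*cos(p)^3 - 119*p*cos(p) - 100*sin(p)*cos(p)^2 + 225*cos(p)^3 - 81*cos(p)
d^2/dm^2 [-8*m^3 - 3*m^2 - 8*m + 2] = -48*m - 6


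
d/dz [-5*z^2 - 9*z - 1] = -10*z - 9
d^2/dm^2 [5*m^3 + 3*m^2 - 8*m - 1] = 30*m + 6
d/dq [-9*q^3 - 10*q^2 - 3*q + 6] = -27*q^2 - 20*q - 3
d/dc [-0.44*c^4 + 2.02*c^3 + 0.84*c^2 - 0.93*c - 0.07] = -1.76*c^3 + 6.06*c^2 + 1.68*c - 0.93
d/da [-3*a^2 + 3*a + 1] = 3 - 6*a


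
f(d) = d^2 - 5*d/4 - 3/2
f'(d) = 2*d - 5/4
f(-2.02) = 5.11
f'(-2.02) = -5.29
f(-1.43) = 2.33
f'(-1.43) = -4.11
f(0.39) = -1.84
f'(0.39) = -0.47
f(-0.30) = -1.04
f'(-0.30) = -1.85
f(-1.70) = 3.52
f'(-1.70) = -4.65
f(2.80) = 2.84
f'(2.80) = 4.35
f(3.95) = 9.16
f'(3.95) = 6.65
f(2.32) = 0.98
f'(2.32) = 3.39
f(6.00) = 27.00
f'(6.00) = 10.75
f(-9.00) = 90.75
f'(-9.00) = -19.25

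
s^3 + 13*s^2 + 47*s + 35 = (s + 1)*(s + 5)*(s + 7)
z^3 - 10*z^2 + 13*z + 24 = (z - 8)*(z - 3)*(z + 1)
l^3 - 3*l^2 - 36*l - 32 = (l - 8)*(l + 1)*(l + 4)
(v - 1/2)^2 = v^2 - v + 1/4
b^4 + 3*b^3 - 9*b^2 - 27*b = b*(b - 3)*(b + 3)^2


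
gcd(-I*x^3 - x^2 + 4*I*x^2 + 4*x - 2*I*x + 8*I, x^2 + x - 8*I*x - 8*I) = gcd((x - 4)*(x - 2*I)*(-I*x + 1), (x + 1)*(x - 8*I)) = 1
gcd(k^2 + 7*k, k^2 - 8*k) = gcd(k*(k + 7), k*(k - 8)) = k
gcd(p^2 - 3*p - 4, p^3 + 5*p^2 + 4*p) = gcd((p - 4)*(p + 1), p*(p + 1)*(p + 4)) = p + 1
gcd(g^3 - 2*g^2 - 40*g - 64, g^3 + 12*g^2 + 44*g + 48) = g^2 + 6*g + 8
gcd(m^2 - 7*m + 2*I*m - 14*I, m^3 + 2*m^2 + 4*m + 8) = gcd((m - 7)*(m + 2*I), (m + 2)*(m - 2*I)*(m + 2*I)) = m + 2*I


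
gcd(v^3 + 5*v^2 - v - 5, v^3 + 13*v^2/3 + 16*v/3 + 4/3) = 1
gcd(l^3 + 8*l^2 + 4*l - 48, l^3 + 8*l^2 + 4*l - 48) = l^3 + 8*l^2 + 4*l - 48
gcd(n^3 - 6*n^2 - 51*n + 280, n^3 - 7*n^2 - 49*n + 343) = n + 7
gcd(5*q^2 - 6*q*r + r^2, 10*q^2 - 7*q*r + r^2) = 5*q - r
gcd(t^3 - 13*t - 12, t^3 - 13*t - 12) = t^3 - 13*t - 12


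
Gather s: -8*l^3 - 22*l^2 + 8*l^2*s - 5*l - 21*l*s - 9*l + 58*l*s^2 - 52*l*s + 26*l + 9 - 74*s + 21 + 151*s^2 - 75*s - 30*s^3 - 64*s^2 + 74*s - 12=-8*l^3 - 22*l^2 + 12*l - 30*s^3 + s^2*(58*l + 87) + s*(8*l^2 - 73*l - 75) + 18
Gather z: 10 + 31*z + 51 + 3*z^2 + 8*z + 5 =3*z^2 + 39*z + 66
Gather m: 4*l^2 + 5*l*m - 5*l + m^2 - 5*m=4*l^2 - 5*l + m^2 + m*(5*l - 5)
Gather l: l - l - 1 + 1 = 0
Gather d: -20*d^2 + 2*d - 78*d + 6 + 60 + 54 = -20*d^2 - 76*d + 120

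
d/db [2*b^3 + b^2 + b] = 6*b^2 + 2*b + 1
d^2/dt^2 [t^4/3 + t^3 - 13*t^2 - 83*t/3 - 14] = 4*t^2 + 6*t - 26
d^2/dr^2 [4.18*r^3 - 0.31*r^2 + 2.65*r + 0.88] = 25.08*r - 0.62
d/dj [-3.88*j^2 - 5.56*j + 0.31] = -7.76*j - 5.56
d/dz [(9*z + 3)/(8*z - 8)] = -3/(2*(z - 1)^2)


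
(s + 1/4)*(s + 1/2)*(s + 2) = s^3 + 11*s^2/4 + 13*s/8 + 1/4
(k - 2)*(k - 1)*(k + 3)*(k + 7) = k^4 + 7*k^3 - 7*k^2 - 43*k + 42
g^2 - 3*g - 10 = (g - 5)*(g + 2)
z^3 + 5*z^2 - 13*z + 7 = (z - 1)^2*(z + 7)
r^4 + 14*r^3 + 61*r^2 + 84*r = r*(r + 3)*(r + 4)*(r + 7)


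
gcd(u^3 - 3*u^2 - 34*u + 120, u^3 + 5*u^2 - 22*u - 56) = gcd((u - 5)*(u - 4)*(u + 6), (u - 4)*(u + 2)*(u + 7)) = u - 4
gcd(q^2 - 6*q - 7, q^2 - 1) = q + 1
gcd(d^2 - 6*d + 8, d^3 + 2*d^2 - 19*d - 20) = d - 4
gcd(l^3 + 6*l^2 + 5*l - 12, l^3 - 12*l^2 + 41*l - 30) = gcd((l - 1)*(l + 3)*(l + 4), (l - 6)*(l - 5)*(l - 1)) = l - 1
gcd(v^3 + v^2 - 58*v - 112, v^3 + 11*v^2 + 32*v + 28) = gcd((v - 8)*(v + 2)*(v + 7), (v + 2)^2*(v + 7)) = v^2 + 9*v + 14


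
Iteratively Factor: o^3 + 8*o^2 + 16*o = (o + 4)*(o^2 + 4*o) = (o + 4)^2*(o)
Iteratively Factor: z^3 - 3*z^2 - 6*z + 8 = (z - 4)*(z^2 + z - 2) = (z - 4)*(z + 2)*(z - 1)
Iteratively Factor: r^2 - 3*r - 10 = (r + 2)*(r - 5)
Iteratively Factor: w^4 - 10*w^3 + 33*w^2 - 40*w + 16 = (w - 4)*(w^3 - 6*w^2 + 9*w - 4) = (w - 4)*(w - 1)*(w^2 - 5*w + 4) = (w - 4)^2*(w - 1)*(w - 1)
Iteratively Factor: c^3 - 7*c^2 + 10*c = (c)*(c^2 - 7*c + 10) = c*(c - 2)*(c - 5)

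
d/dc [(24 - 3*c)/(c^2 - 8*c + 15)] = 3*(-c^2 + 8*c + 2*(c - 8)*(c - 4) - 15)/(c^2 - 8*c + 15)^2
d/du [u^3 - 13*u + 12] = 3*u^2 - 13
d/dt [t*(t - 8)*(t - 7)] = 3*t^2 - 30*t + 56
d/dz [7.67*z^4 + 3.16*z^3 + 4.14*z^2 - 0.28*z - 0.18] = 30.68*z^3 + 9.48*z^2 + 8.28*z - 0.28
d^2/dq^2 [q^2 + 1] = 2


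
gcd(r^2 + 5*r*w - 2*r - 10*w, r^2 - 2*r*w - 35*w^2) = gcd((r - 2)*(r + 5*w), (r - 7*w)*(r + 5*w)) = r + 5*w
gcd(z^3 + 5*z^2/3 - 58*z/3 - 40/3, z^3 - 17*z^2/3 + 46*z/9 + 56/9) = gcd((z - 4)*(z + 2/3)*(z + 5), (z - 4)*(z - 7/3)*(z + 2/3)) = z^2 - 10*z/3 - 8/3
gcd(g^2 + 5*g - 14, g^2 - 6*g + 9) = 1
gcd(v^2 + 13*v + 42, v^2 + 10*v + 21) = v + 7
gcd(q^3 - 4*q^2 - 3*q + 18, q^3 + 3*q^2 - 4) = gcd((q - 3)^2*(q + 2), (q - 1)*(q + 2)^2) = q + 2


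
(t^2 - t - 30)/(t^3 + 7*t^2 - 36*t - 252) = (t + 5)/(t^2 + 13*t + 42)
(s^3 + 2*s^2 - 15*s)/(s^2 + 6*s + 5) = s*(s - 3)/(s + 1)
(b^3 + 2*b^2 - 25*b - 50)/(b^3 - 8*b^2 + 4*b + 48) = (b^2 - 25)/(b^2 - 10*b + 24)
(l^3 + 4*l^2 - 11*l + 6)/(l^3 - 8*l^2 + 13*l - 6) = (l + 6)/(l - 6)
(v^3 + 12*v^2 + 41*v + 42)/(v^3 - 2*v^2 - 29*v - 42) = (v + 7)/(v - 7)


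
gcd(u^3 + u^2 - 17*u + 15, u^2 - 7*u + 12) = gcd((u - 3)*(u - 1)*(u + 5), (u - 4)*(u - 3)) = u - 3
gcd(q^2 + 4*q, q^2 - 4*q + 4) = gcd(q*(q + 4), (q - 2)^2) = 1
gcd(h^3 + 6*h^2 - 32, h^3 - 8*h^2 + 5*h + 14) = h - 2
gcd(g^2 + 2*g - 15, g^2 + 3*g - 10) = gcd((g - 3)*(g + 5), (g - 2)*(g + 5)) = g + 5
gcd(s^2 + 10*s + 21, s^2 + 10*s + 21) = s^2 + 10*s + 21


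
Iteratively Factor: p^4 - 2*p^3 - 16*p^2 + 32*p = (p - 2)*(p^3 - 16*p) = (p - 2)*(p + 4)*(p^2 - 4*p) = p*(p - 2)*(p + 4)*(p - 4)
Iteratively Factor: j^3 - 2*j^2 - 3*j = (j)*(j^2 - 2*j - 3) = j*(j + 1)*(j - 3)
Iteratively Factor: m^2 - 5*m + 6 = (m - 3)*(m - 2)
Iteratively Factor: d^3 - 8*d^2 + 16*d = (d - 4)*(d^2 - 4*d) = (d - 4)^2*(d)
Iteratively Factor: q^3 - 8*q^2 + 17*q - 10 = (q - 1)*(q^2 - 7*q + 10) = (q - 5)*(q - 1)*(q - 2)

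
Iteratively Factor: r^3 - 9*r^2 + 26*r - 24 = (r - 4)*(r^2 - 5*r + 6) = (r - 4)*(r - 3)*(r - 2)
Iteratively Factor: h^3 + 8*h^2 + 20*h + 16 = (h + 2)*(h^2 + 6*h + 8) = (h + 2)*(h + 4)*(h + 2)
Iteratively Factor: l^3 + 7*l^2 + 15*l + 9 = (l + 1)*(l^2 + 6*l + 9) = (l + 1)*(l + 3)*(l + 3)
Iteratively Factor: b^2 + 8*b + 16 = (b + 4)*(b + 4)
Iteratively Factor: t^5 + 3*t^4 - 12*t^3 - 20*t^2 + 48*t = (t - 2)*(t^4 + 5*t^3 - 2*t^2 - 24*t) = (t - 2)*(t + 4)*(t^3 + t^2 - 6*t) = (t - 2)^2*(t + 4)*(t^2 + 3*t) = t*(t - 2)^2*(t + 4)*(t + 3)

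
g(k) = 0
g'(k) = 0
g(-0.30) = 0.00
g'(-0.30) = 0.00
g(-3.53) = 0.00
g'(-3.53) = 0.00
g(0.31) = 0.00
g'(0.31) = 0.00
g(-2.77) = 0.00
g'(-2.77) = 0.00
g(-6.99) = 0.00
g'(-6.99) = 0.00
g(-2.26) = 0.00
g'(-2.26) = 0.00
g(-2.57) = 0.00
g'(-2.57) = 0.00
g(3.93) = 0.00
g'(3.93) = 0.00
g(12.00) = 0.00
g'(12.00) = 0.00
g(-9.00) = 0.00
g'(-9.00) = 0.00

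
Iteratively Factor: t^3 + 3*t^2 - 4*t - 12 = (t - 2)*(t^2 + 5*t + 6) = (t - 2)*(t + 2)*(t + 3)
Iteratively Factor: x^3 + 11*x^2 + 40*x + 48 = (x + 3)*(x^2 + 8*x + 16) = (x + 3)*(x + 4)*(x + 4)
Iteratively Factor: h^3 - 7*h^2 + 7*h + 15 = (h + 1)*(h^2 - 8*h + 15) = (h - 5)*(h + 1)*(h - 3)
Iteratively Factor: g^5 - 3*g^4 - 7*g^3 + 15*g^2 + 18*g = (g)*(g^4 - 3*g^3 - 7*g^2 + 15*g + 18) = g*(g + 2)*(g^3 - 5*g^2 + 3*g + 9) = g*(g + 1)*(g + 2)*(g^2 - 6*g + 9) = g*(g - 3)*(g + 1)*(g + 2)*(g - 3)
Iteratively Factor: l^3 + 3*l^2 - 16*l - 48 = (l + 4)*(l^2 - l - 12) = (l - 4)*(l + 4)*(l + 3)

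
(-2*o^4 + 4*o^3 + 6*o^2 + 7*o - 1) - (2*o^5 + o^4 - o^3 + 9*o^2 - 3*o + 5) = -2*o^5 - 3*o^4 + 5*o^3 - 3*o^2 + 10*o - 6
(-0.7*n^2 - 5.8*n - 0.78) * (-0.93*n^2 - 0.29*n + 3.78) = 0.651*n^4 + 5.597*n^3 - 0.2386*n^2 - 21.6978*n - 2.9484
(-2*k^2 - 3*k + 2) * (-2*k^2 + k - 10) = 4*k^4 + 4*k^3 + 13*k^2 + 32*k - 20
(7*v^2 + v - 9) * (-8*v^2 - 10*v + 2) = -56*v^4 - 78*v^3 + 76*v^2 + 92*v - 18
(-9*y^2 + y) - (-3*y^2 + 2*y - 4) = -6*y^2 - y + 4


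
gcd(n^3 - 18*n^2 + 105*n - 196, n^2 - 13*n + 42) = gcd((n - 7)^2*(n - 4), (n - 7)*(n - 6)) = n - 7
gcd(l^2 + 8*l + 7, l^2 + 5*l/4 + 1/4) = l + 1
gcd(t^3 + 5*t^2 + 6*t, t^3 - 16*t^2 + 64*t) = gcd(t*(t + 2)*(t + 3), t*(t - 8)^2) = t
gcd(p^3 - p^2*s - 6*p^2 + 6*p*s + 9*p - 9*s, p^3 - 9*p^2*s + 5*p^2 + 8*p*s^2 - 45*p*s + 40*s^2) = p - s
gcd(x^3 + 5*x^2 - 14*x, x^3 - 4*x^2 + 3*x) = x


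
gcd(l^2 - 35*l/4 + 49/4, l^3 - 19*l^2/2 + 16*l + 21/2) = l - 7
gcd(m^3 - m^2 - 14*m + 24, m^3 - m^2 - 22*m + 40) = m - 2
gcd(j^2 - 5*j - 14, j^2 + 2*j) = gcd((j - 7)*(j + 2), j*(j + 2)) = j + 2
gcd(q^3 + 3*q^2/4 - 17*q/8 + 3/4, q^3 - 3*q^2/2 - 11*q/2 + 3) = q^2 + 3*q/2 - 1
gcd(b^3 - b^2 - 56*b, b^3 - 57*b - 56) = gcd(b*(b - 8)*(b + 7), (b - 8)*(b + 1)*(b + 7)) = b^2 - b - 56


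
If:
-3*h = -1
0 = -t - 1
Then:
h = 1/3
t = -1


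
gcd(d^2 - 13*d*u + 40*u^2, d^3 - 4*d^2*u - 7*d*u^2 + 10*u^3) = -d + 5*u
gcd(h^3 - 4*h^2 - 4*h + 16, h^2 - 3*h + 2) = h - 2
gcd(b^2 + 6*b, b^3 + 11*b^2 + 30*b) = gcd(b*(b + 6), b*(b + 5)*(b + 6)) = b^2 + 6*b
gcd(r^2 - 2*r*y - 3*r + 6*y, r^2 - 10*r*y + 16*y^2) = -r + 2*y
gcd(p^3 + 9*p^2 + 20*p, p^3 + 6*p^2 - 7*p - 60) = p^2 + 9*p + 20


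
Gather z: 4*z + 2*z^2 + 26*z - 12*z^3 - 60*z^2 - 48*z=-12*z^3 - 58*z^2 - 18*z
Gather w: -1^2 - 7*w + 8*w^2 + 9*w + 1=8*w^2 + 2*w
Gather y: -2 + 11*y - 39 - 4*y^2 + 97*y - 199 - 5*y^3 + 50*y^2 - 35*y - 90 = -5*y^3 + 46*y^2 + 73*y - 330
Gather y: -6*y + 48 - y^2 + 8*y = -y^2 + 2*y + 48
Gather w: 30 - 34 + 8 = 4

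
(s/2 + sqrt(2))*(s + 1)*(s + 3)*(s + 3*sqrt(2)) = s^4/2 + 2*s^3 + 5*sqrt(2)*s^3/2 + 15*s^2/2 + 10*sqrt(2)*s^2 + 15*sqrt(2)*s/2 + 24*s + 18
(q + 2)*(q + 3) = q^2 + 5*q + 6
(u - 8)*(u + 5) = u^2 - 3*u - 40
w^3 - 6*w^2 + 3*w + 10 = (w - 5)*(w - 2)*(w + 1)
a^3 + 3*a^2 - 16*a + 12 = (a - 2)*(a - 1)*(a + 6)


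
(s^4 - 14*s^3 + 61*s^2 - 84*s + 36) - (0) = s^4 - 14*s^3 + 61*s^2 - 84*s + 36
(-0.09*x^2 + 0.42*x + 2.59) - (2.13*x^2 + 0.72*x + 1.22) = -2.22*x^2 - 0.3*x + 1.37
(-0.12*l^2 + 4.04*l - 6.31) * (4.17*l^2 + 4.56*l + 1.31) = -0.5004*l^4 + 16.2996*l^3 - 8.0475*l^2 - 23.4812*l - 8.2661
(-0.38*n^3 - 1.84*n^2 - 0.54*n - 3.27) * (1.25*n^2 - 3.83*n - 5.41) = -0.475*n^5 - 0.8446*n^4 + 8.428*n^3 + 7.9351*n^2 + 15.4455*n + 17.6907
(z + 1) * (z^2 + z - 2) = z^3 + 2*z^2 - z - 2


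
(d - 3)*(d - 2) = d^2 - 5*d + 6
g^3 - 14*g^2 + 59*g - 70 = (g - 7)*(g - 5)*(g - 2)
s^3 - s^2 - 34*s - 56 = (s - 7)*(s + 2)*(s + 4)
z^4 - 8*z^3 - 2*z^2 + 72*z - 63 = (z - 7)*(z - 3)*(z - 1)*(z + 3)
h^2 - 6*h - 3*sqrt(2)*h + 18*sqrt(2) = (h - 6)*(h - 3*sqrt(2))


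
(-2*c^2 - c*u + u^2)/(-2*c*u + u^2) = (c + u)/u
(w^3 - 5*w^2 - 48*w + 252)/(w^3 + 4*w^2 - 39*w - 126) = (w - 6)/(w + 3)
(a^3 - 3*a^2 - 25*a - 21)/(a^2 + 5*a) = (a^3 - 3*a^2 - 25*a - 21)/(a*(a + 5))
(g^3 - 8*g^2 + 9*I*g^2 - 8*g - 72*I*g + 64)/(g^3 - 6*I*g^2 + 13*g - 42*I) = (g^3 + g^2*(-8 + 9*I) + g*(-8 - 72*I) + 64)/(g^3 - 6*I*g^2 + 13*g - 42*I)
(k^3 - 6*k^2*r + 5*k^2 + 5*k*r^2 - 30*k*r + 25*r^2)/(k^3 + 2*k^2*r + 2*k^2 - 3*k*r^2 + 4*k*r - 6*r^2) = (k^2 - 5*k*r + 5*k - 25*r)/(k^2 + 3*k*r + 2*k + 6*r)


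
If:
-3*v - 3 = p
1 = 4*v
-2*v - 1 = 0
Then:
No Solution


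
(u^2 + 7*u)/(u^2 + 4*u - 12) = u*(u + 7)/(u^2 + 4*u - 12)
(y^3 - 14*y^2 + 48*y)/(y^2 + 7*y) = (y^2 - 14*y + 48)/(y + 7)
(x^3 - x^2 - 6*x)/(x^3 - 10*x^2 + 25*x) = (x^2 - x - 6)/(x^2 - 10*x + 25)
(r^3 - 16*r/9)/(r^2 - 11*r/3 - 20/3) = r*(3*r - 4)/(3*(r - 5))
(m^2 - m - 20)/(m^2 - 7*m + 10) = (m + 4)/(m - 2)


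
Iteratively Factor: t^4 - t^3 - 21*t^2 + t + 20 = (t + 1)*(t^3 - 2*t^2 - 19*t + 20) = (t + 1)*(t + 4)*(t^2 - 6*t + 5) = (t - 5)*(t + 1)*(t + 4)*(t - 1)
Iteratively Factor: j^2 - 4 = (j - 2)*(j + 2)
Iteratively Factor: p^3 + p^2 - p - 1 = (p - 1)*(p^2 + 2*p + 1) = (p - 1)*(p + 1)*(p + 1)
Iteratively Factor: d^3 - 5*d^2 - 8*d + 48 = (d - 4)*(d^2 - d - 12) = (d - 4)^2*(d + 3)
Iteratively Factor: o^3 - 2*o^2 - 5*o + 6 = (o - 1)*(o^2 - o - 6) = (o - 3)*(o - 1)*(o + 2)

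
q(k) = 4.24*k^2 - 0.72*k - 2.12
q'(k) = 8.48*k - 0.72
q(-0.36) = -1.31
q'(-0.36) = -3.77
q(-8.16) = 286.08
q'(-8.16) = -69.92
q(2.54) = 23.41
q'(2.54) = 20.82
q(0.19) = -2.10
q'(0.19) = 0.89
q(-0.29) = -1.55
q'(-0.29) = -3.18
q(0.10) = -2.15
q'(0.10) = 0.13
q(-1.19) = 4.74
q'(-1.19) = -10.81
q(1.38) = 4.96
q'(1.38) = 10.98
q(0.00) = -2.12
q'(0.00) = -0.72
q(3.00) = 33.88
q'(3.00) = 24.72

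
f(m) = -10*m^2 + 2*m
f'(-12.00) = 242.00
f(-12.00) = -1464.00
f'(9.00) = -178.00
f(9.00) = -792.00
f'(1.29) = -23.80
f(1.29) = -14.06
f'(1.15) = -21.00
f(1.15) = -10.92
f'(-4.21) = 86.20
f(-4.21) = -185.66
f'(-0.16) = 5.20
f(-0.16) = -0.58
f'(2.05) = -39.00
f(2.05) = -37.92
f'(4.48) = -87.60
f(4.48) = -191.74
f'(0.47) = -7.40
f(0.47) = -1.27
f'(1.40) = -26.00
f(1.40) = -16.80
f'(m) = 2 - 20*m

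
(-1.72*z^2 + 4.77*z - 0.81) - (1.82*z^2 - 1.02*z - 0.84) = -3.54*z^2 + 5.79*z + 0.0299999999999999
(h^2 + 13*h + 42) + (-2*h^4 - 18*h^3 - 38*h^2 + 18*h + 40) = -2*h^4 - 18*h^3 - 37*h^2 + 31*h + 82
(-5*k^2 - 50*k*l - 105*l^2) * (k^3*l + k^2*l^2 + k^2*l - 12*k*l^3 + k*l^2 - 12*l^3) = -5*k^5*l - 55*k^4*l^2 - 5*k^4*l - 95*k^3*l^3 - 55*k^3*l^2 + 495*k^2*l^4 - 95*k^2*l^3 + 1260*k*l^5 + 495*k*l^4 + 1260*l^5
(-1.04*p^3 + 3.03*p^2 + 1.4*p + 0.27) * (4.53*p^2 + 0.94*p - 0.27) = -4.7112*p^5 + 12.7483*p^4 + 9.471*p^3 + 1.721*p^2 - 0.1242*p - 0.0729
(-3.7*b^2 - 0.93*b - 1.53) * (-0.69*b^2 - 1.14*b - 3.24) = 2.553*b^4 + 4.8597*b^3 + 14.1039*b^2 + 4.7574*b + 4.9572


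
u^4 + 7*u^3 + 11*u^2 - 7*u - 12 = (u - 1)*(u + 1)*(u + 3)*(u + 4)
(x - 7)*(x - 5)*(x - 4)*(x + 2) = x^4 - 14*x^3 + 51*x^2 + 26*x - 280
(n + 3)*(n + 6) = n^2 + 9*n + 18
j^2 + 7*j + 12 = (j + 3)*(j + 4)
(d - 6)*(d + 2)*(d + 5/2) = d^3 - 3*d^2/2 - 22*d - 30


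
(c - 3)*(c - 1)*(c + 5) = c^3 + c^2 - 17*c + 15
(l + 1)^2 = l^2 + 2*l + 1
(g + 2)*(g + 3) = g^2 + 5*g + 6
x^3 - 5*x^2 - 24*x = x*(x - 8)*(x + 3)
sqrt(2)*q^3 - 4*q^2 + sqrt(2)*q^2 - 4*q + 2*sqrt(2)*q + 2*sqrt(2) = (q - sqrt(2))^2*(sqrt(2)*q + sqrt(2))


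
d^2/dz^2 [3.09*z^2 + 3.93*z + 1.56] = 6.18000000000000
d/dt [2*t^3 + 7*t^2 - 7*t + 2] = 6*t^2 + 14*t - 7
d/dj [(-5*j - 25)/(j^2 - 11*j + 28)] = 5*(j^2 + 10*j - 83)/(j^4 - 22*j^3 + 177*j^2 - 616*j + 784)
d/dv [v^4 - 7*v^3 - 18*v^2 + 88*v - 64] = 4*v^3 - 21*v^2 - 36*v + 88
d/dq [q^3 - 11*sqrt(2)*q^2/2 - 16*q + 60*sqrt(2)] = 3*q^2 - 11*sqrt(2)*q - 16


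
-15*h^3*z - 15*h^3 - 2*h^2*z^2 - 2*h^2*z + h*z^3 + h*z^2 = (-5*h + z)*(3*h + z)*(h*z + h)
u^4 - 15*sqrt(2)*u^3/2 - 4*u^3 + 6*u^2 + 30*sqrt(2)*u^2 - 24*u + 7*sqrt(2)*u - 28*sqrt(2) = (u - 4)*(u - 7*sqrt(2))*(u - sqrt(2))*(u + sqrt(2)/2)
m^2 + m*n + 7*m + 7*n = (m + 7)*(m + n)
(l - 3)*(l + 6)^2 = l^3 + 9*l^2 - 108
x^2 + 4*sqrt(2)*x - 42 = (x - 3*sqrt(2))*(x + 7*sqrt(2))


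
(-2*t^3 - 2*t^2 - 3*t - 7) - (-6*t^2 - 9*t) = -2*t^3 + 4*t^2 + 6*t - 7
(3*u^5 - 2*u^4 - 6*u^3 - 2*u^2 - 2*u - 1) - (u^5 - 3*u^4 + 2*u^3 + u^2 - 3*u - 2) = 2*u^5 + u^4 - 8*u^3 - 3*u^2 + u + 1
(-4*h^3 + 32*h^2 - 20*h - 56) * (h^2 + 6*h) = -4*h^5 + 8*h^4 + 172*h^3 - 176*h^2 - 336*h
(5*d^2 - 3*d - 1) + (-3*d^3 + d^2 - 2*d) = -3*d^3 + 6*d^2 - 5*d - 1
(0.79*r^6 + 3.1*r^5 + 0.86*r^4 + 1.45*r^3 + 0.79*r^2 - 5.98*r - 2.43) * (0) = 0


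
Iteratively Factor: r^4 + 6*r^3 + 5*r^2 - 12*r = (r + 4)*(r^3 + 2*r^2 - 3*r) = (r + 3)*(r + 4)*(r^2 - r) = r*(r + 3)*(r + 4)*(r - 1)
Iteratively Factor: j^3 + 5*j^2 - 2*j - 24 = (j + 4)*(j^2 + j - 6) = (j - 2)*(j + 4)*(j + 3)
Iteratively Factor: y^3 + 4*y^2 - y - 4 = (y + 4)*(y^2 - 1) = (y + 1)*(y + 4)*(y - 1)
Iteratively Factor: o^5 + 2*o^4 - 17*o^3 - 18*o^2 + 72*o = (o + 4)*(o^4 - 2*o^3 - 9*o^2 + 18*o) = (o - 3)*(o + 4)*(o^3 + o^2 - 6*o) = o*(o - 3)*(o + 4)*(o^2 + o - 6) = o*(o - 3)*(o + 3)*(o + 4)*(o - 2)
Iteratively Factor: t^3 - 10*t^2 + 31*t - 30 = (t - 3)*(t^2 - 7*t + 10) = (t - 3)*(t - 2)*(t - 5)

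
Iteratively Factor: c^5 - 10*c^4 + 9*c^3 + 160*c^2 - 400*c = (c - 5)*(c^4 - 5*c^3 - 16*c^2 + 80*c) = (c - 5)^2*(c^3 - 16*c) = (c - 5)^2*(c + 4)*(c^2 - 4*c) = c*(c - 5)^2*(c + 4)*(c - 4)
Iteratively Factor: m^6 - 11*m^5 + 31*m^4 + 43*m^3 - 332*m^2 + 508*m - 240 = (m + 3)*(m^5 - 14*m^4 + 73*m^3 - 176*m^2 + 196*m - 80) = (m - 2)*(m + 3)*(m^4 - 12*m^3 + 49*m^2 - 78*m + 40) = (m - 4)*(m - 2)*(m + 3)*(m^3 - 8*m^2 + 17*m - 10) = (m - 4)*(m - 2)*(m - 1)*(m + 3)*(m^2 - 7*m + 10) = (m - 5)*(m - 4)*(m - 2)*(m - 1)*(m + 3)*(m - 2)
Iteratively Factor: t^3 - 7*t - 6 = (t - 3)*(t^2 + 3*t + 2) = (t - 3)*(t + 1)*(t + 2)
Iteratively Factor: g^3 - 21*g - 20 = (g + 1)*(g^2 - g - 20) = (g + 1)*(g + 4)*(g - 5)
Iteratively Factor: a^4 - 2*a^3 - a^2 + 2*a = (a + 1)*(a^3 - 3*a^2 + 2*a) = (a - 1)*(a + 1)*(a^2 - 2*a) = a*(a - 1)*(a + 1)*(a - 2)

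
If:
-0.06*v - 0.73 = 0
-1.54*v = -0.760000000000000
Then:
No Solution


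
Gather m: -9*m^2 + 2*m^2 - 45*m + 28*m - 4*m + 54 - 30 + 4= -7*m^2 - 21*m + 28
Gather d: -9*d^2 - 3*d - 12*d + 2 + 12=-9*d^2 - 15*d + 14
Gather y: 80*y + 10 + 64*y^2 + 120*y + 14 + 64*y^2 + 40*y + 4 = 128*y^2 + 240*y + 28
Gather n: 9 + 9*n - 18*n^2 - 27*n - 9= -18*n^2 - 18*n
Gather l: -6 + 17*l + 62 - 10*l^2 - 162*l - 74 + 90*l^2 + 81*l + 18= 80*l^2 - 64*l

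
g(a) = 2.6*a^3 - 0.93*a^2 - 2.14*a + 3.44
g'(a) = 7.8*a^2 - 1.86*a - 2.14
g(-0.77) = 3.35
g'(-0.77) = 3.92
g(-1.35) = -1.76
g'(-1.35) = 14.59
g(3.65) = 109.67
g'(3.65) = 94.99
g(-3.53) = -114.96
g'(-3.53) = 101.62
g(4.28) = 181.09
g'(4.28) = 132.78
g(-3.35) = -97.58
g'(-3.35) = 91.63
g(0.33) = 2.73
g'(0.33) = -1.90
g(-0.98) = 2.20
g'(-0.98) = 7.17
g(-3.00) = -68.71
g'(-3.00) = 73.64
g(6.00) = 518.72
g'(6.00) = 267.50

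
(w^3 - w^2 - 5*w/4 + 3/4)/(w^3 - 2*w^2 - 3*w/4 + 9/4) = (2*w - 1)/(2*w - 3)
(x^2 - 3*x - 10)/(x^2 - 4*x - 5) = (x + 2)/(x + 1)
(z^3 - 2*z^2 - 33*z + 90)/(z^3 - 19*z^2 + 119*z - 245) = (z^2 + 3*z - 18)/(z^2 - 14*z + 49)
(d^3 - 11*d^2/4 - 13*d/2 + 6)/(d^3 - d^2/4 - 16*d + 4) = (4*d^2 + 5*d - 6)/(4*d^2 + 15*d - 4)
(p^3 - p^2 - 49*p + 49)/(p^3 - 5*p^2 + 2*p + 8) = (p^3 - p^2 - 49*p + 49)/(p^3 - 5*p^2 + 2*p + 8)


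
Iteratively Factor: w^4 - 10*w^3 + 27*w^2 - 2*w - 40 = (w + 1)*(w^3 - 11*w^2 + 38*w - 40) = (w - 2)*(w + 1)*(w^2 - 9*w + 20) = (w - 5)*(w - 2)*(w + 1)*(w - 4)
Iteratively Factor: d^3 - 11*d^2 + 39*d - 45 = (d - 3)*(d^2 - 8*d + 15) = (d - 5)*(d - 3)*(d - 3)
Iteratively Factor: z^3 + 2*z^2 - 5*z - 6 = (z + 3)*(z^2 - z - 2) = (z + 1)*(z + 3)*(z - 2)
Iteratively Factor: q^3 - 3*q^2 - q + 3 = (q - 1)*(q^2 - 2*q - 3) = (q - 3)*(q - 1)*(q + 1)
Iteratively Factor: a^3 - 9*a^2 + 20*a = (a - 5)*(a^2 - 4*a) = (a - 5)*(a - 4)*(a)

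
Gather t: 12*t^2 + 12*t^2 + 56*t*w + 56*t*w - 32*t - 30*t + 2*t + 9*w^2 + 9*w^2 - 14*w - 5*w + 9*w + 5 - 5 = 24*t^2 + t*(112*w - 60) + 18*w^2 - 10*w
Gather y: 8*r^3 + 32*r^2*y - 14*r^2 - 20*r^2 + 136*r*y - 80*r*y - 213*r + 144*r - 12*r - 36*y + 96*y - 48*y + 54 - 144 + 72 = 8*r^3 - 34*r^2 - 81*r + y*(32*r^2 + 56*r + 12) - 18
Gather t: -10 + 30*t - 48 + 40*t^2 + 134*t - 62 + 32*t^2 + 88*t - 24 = 72*t^2 + 252*t - 144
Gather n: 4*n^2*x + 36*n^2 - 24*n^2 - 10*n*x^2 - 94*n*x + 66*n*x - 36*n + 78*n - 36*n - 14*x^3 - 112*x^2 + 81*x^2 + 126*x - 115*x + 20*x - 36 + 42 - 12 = n^2*(4*x + 12) + n*(-10*x^2 - 28*x + 6) - 14*x^3 - 31*x^2 + 31*x - 6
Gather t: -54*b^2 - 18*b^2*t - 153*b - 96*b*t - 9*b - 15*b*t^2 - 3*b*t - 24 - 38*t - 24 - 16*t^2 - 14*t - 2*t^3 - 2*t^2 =-54*b^2 - 162*b - 2*t^3 + t^2*(-15*b - 18) + t*(-18*b^2 - 99*b - 52) - 48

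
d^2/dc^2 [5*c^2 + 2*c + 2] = 10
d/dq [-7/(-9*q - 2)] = -63/(9*q + 2)^2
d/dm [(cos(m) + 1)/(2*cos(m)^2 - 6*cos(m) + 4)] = (cos(m)^2 + 2*cos(m) - 5)*sin(m)/(2*(cos(m)^2 - 3*cos(m) + 2)^2)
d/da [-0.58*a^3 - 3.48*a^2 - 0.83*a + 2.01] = -1.74*a^2 - 6.96*a - 0.83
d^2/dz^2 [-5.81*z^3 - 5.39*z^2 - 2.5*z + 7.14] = -34.86*z - 10.78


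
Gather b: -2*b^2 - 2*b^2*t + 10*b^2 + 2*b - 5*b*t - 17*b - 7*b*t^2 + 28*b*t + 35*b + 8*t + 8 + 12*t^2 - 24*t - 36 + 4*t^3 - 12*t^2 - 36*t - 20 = b^2*(8 - 2*t) + b*(-7*t^2 + 23*t + 20) + 4*t^3 - 52*t - 48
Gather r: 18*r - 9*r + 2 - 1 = 9*r + 1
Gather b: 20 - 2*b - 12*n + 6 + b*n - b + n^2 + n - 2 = b*(n - 3) + n^2 - 11*n + 24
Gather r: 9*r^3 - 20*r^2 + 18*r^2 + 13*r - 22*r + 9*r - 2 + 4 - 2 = 9*r^3 - 2*r^2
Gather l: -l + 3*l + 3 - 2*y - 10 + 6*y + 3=2*l + 4*y - 4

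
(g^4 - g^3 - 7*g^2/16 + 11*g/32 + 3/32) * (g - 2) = g^5 - 3*g^4 + 25*g^3/16 + 39*g^2/32 - 19*g/32 - 3/16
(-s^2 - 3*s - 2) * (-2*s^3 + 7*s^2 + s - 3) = 2*s^5 - s^4 - 18*s^3 - 14*s^2 + 7*s + 6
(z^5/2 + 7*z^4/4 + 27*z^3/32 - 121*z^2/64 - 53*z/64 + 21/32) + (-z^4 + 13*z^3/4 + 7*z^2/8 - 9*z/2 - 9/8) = z^5/2 + 3*z^4/4 + 131*z^3/32 - 65*z^2/64 - 341*z/64 - 15/32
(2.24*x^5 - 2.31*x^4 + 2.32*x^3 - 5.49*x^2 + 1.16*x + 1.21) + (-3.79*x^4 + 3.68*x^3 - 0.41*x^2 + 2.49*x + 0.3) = 2.24*x^5 - 6.1*x^4 + 6.0*x^3 - 5.9*x^2 + 3.65*x + 1.51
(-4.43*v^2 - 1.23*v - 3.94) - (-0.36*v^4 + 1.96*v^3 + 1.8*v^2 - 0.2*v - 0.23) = 0.36*v^4 - 1.96*v^3 - 6.23*v^2 - 1.03*v - 3.71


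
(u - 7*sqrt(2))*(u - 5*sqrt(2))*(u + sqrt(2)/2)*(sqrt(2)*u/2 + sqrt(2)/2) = sqrt(2)*u^4/2 - 23*u^3/2 + sqrt(2)*u^3/2 - 23*u^2/2 + 29*sqrt(2)*u^2 + 35*u + 29*sqrt(2)*u + 35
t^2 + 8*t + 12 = (t + 2)*(t + 6)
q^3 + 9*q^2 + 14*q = q*(q + 2)*(q + 7)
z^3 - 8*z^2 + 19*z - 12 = (z - 4)*(z - 3)*(z - 1)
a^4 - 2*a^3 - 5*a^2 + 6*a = a*(a - 3)*(a - 1)*(a + 2)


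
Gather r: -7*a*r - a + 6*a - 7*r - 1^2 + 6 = 5*a + r*(-7*a - 7) + 5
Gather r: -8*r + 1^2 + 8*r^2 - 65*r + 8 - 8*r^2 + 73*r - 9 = 0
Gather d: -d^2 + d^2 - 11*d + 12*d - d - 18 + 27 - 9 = 0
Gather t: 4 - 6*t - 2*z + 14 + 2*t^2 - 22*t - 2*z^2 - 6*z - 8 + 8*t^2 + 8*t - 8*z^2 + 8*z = 10*t^2 - 20*t - 10*z^2 + 10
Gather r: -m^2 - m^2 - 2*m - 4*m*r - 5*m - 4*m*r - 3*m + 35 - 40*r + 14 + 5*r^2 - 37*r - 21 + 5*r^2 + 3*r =-2*m^2 - 10*m + 10*r^2 + r*(-8*m - 74) + 28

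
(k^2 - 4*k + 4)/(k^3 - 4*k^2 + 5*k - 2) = (k - 2)/(k^2 - 2*k + 1)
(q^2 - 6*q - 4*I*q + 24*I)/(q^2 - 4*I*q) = (q - 6)/q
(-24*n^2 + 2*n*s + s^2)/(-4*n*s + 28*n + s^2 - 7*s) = (6*n + s)/(s - 7)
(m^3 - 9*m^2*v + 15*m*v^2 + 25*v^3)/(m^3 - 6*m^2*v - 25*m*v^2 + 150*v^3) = (-m^2 + 4*m*v + 5*v^2)/(-m^2 + m*v + 30*v^2)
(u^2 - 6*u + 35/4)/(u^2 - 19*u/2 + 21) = (u - 5/2)/(u - 6)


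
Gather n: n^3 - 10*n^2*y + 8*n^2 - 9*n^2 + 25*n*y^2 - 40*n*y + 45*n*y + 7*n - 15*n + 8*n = n^3 + n^2*(-10*y - 1) + n*(25*y^2 + 5*y)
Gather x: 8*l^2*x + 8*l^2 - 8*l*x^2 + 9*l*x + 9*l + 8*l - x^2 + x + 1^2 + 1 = 8*l^2 + 17*l + x^2*(-8*l - 1) + x*(8*l^2 + 9*l + 1) + 2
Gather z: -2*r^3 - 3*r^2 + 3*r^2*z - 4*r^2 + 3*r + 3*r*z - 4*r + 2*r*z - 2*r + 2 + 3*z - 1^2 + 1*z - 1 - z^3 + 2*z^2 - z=-2*r^3 - 7*r^2 - 3*r - z^3 + 2*z^2 + z*(3*r^2 + 5*r + 3)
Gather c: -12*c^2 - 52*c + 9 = -12*c^2 - 52*c + 9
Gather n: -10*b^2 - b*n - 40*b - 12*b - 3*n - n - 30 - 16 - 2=-10*b^2 - 52*b + n*(-b - 4) - 48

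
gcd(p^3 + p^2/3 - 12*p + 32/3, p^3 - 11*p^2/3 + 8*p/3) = p^2 - 11*p/3 + 8/3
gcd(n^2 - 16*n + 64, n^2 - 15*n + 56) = n - 8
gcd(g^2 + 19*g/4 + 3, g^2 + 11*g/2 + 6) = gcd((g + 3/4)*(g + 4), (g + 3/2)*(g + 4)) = g + 4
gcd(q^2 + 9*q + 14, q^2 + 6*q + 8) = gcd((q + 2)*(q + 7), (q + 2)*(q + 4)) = q + 2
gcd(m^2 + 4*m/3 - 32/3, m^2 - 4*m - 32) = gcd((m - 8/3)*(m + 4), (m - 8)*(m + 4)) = m + 4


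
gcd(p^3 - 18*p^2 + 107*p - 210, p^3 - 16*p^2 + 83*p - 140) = p^2 - 12*p + 35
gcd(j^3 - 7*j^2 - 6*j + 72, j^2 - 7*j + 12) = j - 4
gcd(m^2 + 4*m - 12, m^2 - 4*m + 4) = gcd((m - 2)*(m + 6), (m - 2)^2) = m - 2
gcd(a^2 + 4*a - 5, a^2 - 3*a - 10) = 1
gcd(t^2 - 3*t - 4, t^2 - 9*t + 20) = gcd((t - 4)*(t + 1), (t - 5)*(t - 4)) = t - 4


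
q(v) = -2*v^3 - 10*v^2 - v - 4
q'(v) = -6*v^2 - 20*v - 1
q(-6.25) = 99.91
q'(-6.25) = -110.38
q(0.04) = -4.06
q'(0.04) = -1.81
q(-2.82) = -35.85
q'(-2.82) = 7.69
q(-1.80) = -22.94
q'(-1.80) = 15.56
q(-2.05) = -26.74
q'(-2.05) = 14.78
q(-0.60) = -6.57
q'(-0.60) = 8.84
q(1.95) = -58.80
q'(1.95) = -62.82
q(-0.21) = -4.21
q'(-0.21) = 2.94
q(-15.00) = 4511.00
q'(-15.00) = -1051.00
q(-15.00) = 4511.00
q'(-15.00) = -1051.00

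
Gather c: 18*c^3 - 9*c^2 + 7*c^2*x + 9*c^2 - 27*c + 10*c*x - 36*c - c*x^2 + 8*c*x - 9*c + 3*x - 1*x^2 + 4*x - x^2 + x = 18*c^3 + 7*c^2*x + c*(-x^2 + 18*x - 72) - 2*x^2 + 8*x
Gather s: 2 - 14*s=2 - 14*s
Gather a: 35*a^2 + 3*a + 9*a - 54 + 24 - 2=35*a^2 + 12*a - 32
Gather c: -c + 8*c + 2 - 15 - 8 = 7*c - 21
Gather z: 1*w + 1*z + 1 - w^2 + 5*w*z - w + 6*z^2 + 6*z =-w^2 + 6*z^2 + z*(5*w + 7) + 1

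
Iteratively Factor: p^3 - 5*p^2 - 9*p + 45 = (p + 3)*(p^2 - 8*p + 15) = (p - 5)*(p + 3)*(p - 3)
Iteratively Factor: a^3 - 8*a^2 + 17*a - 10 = (a - 2)*(a^2 - 6*a + 5) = (a - 2)*(a - 1)*(a - 5)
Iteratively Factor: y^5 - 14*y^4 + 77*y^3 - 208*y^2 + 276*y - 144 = (y - 3)*(y^4 - 11*y^3 + 44*y^2 - 76*y + 48) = (y - 3)*(y - 2)*(y^3 - 9*y^2 + 26*y - 24) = (y - 3)*(y - 2)^2*(y^2 - 7*y + 12) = (y - 3)^2*(y - 2)^2*(y - 4)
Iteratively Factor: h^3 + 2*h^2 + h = (h + 1)*(h^2 + h) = h*(h + 1)*(h + 1)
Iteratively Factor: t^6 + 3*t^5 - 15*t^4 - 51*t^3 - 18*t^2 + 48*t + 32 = (t + 2)*(t^5 + t^4 - 17*t^3 - 17*t^2 + 16*t + 16) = (t - 1)*(t + 2)*(t^4 + 2*t^3 - 15*t^2 - 32*t - 16) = (t - 4)*(t - 1)*(t + 2)*(t^3 + 6*t^2 + 9*t + 4) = (t - 4)*(t - 1)*(t + 1)*(t + 2)*(t^2 + 5*t + 4) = (t - 4)*(t - 1)*(t + 1)^2*(t + 2)*(t + 4)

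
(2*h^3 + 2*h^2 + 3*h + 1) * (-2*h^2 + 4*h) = -4*h^5 + 4*h^4 + 2*h^3 + 10*h^2 + 4*h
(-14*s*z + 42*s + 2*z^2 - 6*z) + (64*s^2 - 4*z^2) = 64*s^2 - 14*s*z + 42*s - 2*z^2 - 6*z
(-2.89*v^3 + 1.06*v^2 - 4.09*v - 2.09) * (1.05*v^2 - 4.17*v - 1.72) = -3.0345*v^5 + 13.1643*v^4 - 3.7439*v^3 + 13.0376*v^2 + 15.7501*v + 3.5948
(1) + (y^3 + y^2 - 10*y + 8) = y^3 + y^2 - 10*y + 9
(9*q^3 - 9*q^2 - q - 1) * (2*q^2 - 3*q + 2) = 18*q^5 - 45*q^4 + 43*q^3 - 17*q^2 + q - 2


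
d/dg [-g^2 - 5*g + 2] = -2*g - 5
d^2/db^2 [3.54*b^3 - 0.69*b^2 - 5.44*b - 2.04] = 21.24*b - 1.38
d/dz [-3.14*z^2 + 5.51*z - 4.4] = 5.51 - 6.28*z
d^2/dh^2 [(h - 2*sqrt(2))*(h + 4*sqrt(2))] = 2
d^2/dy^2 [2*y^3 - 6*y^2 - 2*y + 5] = 12*y - 12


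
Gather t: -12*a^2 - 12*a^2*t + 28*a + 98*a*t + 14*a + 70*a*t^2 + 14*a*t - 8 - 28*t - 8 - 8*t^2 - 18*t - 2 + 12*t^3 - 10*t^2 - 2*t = -12*a^2 + 42*a + 12*t^3 + t^2*(70*a - 18) + t*(-12*a^2 + 112*a - 48) - 18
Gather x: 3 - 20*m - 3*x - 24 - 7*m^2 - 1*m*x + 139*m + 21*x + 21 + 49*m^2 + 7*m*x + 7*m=42*m^2 + 126*m + x*(6*m + 18)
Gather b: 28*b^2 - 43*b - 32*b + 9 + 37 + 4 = 28*b^2 - 75*b + 50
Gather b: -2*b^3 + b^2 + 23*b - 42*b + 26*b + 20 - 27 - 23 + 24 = -2*b^3 + b^2 + 7*b - 6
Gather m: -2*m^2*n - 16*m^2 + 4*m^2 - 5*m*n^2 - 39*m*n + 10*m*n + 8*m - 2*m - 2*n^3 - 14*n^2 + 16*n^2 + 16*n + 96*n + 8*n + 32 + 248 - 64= m^2*(-2*n - 12) + m*(-5*n^2 - 29*n + 6) - 2*n^3 + 2*n^2 + 120*n + 216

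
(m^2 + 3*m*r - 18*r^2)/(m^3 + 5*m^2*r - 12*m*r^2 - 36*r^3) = 1/(m + 2*r)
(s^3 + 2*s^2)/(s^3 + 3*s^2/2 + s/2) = 2*s*(s + 2)/(2*s^2 + 3*s + 1)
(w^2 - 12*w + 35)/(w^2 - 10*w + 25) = (w - 7)/(w - 5)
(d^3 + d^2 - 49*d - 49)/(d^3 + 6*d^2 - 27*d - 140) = (d^2 - 6*d - 7)/(d^2 - d - 20)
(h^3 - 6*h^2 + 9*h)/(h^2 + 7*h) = (h^2 - 6*h + 9)/(h + 7)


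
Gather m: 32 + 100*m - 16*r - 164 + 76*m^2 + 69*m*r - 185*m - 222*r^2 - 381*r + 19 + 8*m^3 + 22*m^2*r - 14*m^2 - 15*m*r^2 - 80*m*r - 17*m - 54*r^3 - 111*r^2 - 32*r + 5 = 8*m^3 + m^2*(22*r + 62) + m*(-15*r^2 - 11*r - 102) - 54*r^3 - 333*r^2 - 429*r - 108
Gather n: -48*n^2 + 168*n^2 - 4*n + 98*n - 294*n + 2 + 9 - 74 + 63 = 120*n^2 - 200*n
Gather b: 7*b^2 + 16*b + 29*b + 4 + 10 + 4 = 7*b^2 + 45*b + 18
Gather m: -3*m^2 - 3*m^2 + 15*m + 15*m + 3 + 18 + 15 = -6*m^2 + 30*m + 36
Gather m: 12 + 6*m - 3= 6*m + 9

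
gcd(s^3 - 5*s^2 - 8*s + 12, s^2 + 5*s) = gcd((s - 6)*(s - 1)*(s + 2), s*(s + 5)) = 1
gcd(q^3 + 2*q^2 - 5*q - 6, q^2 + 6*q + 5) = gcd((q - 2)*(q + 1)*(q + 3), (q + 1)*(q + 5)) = q + 1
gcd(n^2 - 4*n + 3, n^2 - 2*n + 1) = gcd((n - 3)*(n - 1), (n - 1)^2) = n - 1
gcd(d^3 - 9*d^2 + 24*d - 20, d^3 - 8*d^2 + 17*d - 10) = d^2 - 7*d + 10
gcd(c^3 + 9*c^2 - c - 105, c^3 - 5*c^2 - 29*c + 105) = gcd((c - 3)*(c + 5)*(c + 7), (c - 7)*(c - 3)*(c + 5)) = c^2 + 2*c - 15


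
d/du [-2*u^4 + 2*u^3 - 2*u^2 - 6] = 2*u*(-4*u^2 + 3*u - 2)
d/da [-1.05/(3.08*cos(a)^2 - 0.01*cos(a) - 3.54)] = (0.0105 - 6.468*cos(a))*sin(a)/(-3.08*cos(a)^2 + 0.01*cos(a) + 3.54)^2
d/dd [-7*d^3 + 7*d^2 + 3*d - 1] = -21*d^2 + 14*d + 3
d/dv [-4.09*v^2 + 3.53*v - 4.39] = 3.53 - 8.18*v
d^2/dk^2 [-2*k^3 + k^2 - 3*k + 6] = 2 - 12*k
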